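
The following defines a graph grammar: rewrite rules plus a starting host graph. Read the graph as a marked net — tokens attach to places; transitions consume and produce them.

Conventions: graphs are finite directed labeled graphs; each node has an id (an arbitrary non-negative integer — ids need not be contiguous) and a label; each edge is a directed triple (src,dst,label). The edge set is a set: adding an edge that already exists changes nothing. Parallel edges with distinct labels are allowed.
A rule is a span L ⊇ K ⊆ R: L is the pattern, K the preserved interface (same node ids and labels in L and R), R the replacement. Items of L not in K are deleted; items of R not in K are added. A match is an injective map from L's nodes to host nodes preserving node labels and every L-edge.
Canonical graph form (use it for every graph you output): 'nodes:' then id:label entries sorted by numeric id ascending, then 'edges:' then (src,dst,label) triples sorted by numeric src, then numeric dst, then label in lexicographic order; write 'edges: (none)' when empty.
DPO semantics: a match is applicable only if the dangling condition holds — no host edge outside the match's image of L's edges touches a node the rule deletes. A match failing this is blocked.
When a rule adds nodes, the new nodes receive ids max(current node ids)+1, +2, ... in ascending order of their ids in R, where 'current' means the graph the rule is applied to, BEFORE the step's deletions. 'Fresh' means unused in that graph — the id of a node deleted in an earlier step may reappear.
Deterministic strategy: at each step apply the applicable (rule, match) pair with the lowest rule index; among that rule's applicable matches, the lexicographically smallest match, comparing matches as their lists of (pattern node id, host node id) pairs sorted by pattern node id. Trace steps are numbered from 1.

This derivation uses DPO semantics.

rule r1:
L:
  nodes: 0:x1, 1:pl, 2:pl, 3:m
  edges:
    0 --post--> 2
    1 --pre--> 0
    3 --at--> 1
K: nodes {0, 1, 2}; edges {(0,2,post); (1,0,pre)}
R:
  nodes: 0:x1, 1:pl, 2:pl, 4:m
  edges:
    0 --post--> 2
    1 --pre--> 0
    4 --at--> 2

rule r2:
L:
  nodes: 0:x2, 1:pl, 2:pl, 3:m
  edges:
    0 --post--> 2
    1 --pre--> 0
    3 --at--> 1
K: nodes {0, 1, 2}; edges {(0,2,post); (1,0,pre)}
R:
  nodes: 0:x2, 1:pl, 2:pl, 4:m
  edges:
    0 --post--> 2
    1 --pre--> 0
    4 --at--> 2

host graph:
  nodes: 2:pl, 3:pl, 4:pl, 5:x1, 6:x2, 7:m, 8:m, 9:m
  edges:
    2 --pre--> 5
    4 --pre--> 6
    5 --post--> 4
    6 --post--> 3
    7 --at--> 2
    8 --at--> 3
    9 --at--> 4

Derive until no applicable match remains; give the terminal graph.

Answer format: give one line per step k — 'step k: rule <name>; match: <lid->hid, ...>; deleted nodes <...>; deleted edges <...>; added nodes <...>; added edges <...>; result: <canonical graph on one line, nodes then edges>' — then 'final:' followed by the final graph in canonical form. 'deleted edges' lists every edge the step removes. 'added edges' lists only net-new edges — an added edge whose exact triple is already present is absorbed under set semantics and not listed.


step 1: rule r1; match: 0->5, 1->2, 2->4, 3->7; deleted nodes 7; deleted edges (7,2,at); added nodes 10; added edges (10,4,at); result: nodes: 2:pl, 3:pl, 4:pl, 5:x1, 6:x2, 8:m, 9:m, 10:m edges: (2,5,pre); (4,6,pre); (5,4,post); (6,3,post); (8,3,at); (9,4,at); (10,4,at)
step 2: rule r2; match: 0->6, 1->4, 2->3, 3->9; deleted nodes 9; deleted edges (9,4,at); added nodes 11; added edges (11,3,at); result: nodes: 2:pl, 3:pl, 4:pl, 5:x1, 6:x2, 8:m, 10:m, 11:m edges: (2,5,pre); (4,6,pre); (5,4,post); (6,3,post); (8,3,at); (10,4,at); (11,3,at)
step 3: rule r2; match: 0->6, 1->4, 2->3, 3->10; deleted nodes 10; deleted edges (10,4,at); added nodes 12; added edges (12,3,at); result: nodes: 2:pl, 3:pl, 4:pl, 5:x1, 6:x2, 8:m, 11:m, 12:m edges: (2,5,pre); (4,6,pre); (5,4,post); (6,3,post); (8,3,at); (11,3,at); (12,3,at)
final:
nodes: 2:pl, 3:pl, 4:pl, 5:x1, 6:x2, 8:m, 11:m, 12:m
edges: (2,5,pre); (4,6,pre); (5,4,post); (6,3,post); (8,3,at); (11,3,at); (12,3,at)


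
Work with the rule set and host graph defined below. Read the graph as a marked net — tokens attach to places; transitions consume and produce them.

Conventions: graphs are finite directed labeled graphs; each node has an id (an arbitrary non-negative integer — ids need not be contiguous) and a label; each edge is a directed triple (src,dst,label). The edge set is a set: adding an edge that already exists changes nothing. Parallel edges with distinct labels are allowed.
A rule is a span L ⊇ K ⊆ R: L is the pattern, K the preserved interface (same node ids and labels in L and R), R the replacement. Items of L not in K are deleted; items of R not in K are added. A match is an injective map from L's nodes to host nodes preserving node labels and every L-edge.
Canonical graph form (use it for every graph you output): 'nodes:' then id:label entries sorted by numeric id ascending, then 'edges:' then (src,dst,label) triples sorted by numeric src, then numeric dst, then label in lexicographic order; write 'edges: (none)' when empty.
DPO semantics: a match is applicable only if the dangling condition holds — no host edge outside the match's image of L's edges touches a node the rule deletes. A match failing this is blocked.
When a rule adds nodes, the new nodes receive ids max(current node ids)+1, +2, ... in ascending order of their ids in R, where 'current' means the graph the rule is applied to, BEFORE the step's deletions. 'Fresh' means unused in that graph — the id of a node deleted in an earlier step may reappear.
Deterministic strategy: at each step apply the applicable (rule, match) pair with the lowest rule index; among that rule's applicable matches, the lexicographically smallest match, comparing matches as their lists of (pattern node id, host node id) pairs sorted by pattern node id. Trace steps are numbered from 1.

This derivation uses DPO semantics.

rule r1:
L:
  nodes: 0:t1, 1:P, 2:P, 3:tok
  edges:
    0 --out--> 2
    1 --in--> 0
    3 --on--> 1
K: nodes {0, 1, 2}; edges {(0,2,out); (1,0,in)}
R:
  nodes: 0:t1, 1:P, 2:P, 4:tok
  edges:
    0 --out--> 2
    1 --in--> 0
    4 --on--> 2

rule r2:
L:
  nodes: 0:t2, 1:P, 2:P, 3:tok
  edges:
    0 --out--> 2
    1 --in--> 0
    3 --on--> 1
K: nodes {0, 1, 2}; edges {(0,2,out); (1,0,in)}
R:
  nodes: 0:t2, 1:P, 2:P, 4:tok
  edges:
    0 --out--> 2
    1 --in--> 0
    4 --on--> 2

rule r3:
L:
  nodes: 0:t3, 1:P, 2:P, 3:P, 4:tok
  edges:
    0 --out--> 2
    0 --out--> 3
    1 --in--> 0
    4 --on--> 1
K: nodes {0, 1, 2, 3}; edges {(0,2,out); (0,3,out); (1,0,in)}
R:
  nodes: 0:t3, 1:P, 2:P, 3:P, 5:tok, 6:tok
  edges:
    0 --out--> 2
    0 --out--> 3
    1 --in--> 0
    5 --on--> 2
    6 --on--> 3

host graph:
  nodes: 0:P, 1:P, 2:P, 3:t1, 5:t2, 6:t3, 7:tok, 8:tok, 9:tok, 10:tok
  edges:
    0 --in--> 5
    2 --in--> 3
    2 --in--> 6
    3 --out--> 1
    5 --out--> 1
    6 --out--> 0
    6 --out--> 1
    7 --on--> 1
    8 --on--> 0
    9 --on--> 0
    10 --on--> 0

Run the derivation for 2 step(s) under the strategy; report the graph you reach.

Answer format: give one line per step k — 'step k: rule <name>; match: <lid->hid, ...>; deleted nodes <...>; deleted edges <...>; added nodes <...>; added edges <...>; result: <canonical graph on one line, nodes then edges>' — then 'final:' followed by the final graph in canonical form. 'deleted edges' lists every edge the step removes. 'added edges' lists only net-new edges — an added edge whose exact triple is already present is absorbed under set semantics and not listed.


step 1: rule r2; match: 0->5, 1->0, 2->1, 3->8; deleted nodes 8; deleted edges (8,0,on); added nodes 11; added edges (11,1,on); result: nodes: 0:P, 1:P, 2:P, 3:t1, 5:t2, 6:t3, 7:tok, 9:tok, 10:tok, 11:tok edges: (0,5,in); (2,3,in); (2,6,in); (3,1,out); (5,1,out); (6,0,out); (6,1,out); (7,1,on); (9,0,on); (10,0,on); (11,1,on)
step 2: rule r2; match: 0->5, 1->0, 2->1, 3->9; deleted nodes 9; deleted edges (9,0,on); added nodes 12; added edges (12,1,on); result: nodes: 0:P, 1:P, 2:P, 3:t1, 5:t2, 6:t3, 7:tok, 10:tok, 11:tok, 12:tok edges: (0,5,in); (2,3,in); (2,6,in); (3,1,out); (5,1,out); (6,0,out); (6,1,out); (7,1,on); (10,0,on); (11,1,on); (12,1,on)
final:
nodes: 0:P, 1:P, 2:P, 3:t1, 5:t2, 6:t3, 7:tok, 10:tok, 11:tok, 12:tok
edges: (0,5,in); (2,3,in); (2,6,in); (3,1,out); (5,1,out); (6,0,out); (6,1,out); (7,1,on); (10,0,on); (11,1,on); (12,1,on)


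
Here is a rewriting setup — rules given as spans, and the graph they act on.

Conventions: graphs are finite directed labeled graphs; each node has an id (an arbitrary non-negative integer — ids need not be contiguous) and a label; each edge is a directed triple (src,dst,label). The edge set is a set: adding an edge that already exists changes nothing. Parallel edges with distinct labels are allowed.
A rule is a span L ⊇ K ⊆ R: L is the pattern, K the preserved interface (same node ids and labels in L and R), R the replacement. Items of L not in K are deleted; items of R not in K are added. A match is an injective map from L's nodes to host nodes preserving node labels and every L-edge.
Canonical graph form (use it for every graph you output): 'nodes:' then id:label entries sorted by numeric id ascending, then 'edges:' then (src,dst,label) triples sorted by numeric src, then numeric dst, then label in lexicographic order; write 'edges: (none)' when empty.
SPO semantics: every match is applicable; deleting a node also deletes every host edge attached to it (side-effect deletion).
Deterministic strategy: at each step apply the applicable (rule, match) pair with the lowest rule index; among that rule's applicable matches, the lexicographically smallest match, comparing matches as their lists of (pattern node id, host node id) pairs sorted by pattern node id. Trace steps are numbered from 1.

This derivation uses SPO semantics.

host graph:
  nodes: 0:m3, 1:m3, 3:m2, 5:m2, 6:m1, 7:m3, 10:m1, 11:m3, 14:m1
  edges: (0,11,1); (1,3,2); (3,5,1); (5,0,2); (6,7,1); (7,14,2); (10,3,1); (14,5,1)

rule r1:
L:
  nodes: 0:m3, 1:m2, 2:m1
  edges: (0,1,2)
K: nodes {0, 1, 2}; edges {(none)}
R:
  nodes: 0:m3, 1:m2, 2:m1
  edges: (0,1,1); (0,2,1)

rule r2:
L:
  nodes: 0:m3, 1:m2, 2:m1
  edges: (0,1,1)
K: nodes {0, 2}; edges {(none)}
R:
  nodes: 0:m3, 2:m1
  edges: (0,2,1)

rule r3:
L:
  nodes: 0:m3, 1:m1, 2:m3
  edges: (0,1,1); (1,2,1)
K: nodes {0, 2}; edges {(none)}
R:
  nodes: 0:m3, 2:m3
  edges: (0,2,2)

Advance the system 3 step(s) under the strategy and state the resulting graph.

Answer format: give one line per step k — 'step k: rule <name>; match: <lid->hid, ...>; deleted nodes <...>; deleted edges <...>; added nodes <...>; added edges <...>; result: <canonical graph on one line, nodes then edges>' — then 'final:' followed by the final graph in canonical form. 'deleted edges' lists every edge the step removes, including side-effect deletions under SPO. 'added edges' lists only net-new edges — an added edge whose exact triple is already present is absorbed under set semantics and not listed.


step 1: rule r1; match: 0->1, 1->3, 2->6; deleted nodes (none); deleted edges (1,3,2); added nodes (none); added edges (1,3,1); (1,6,1); result: nodes: 0:m3, 1:m3, 3:m2, 5:m2, 6:m1, 7:m3, 10:m1, 11:m3, 14:m1 edges: (0,11,1); (1,3,1); (1,6,1); (3,5,1); (5,0,2); (6,7,1); (7,14,2); (10,3,1); (14,5,1)
step 2: rule r2; match: 0->1, 1->3, 2->6; deleted nodes 3; deleted edges (1,3,1); (3,5,1); (10,3,1); added nodes (none); added edges (none); result: nodes: 0:m3, 1:m3, 5:m2, 6:m1, 7:m3, 10:m1, 11:m3, 14:m1 edges: (0,11,1); (1,6,1); (5,0,2); (6,7,1); (7,14,2); (14,5,1)
step 3: rule r3; match: 0->1, 1->6, 2->7; deleted nodes 6; deleted edges (1,6,1); (6,7,1); added nodes (none); added edges (1,7,2); result: nodes: 0:m3, 1:m3, 5:m2, 7:m3, 10:m1, 11:m3, 14:m1 edges: (0,11,1); (1,7,2); (5,0,2); (7,14,2); (14,5,1)
final:
nodes: 0:m3, 1:m3, 5:m2, 7:m3, 10:m1, 11:m3, 14:m1
edges: (0,11,1); (1,7,2); (5,0,2); (7,14,2); (14,5,1)


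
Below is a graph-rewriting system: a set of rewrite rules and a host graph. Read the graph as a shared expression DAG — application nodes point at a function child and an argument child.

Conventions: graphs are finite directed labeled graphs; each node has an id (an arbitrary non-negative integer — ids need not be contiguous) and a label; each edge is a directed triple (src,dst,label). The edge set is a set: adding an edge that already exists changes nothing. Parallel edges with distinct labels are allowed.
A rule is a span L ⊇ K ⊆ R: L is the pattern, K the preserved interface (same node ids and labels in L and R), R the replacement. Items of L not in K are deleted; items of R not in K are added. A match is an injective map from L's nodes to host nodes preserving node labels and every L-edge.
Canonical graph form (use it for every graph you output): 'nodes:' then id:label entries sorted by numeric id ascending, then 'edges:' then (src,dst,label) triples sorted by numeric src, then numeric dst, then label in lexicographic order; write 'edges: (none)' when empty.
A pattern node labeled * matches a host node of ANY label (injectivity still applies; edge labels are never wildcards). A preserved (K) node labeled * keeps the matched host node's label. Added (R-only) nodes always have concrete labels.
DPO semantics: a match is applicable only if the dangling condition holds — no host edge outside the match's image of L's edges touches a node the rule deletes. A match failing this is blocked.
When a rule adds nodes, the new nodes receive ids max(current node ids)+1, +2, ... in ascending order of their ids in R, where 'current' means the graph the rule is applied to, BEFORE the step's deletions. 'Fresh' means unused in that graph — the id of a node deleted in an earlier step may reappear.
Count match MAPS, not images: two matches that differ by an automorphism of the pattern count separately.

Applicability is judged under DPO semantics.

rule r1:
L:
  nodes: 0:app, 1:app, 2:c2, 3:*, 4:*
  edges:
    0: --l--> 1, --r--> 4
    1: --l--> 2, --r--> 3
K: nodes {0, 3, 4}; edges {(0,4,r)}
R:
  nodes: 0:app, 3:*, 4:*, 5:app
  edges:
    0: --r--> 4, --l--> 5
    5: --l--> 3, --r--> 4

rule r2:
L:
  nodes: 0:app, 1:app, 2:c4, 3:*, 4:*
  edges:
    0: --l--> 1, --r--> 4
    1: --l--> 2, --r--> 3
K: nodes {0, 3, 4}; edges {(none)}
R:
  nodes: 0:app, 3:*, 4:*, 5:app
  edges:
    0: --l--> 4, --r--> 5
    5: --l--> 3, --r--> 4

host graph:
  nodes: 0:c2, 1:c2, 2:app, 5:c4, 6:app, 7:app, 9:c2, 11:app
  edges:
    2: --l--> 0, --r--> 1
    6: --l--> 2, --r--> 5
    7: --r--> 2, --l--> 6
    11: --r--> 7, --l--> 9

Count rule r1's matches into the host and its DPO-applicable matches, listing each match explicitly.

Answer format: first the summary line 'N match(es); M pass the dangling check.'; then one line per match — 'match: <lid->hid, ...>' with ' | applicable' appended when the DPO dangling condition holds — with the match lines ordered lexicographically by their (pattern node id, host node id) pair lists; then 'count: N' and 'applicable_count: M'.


1 match(es); 0 pass the dangling check.
match: 0->6, 1->2, 2->0, 3->1, 4->5
count: 1
applicable_count: 0


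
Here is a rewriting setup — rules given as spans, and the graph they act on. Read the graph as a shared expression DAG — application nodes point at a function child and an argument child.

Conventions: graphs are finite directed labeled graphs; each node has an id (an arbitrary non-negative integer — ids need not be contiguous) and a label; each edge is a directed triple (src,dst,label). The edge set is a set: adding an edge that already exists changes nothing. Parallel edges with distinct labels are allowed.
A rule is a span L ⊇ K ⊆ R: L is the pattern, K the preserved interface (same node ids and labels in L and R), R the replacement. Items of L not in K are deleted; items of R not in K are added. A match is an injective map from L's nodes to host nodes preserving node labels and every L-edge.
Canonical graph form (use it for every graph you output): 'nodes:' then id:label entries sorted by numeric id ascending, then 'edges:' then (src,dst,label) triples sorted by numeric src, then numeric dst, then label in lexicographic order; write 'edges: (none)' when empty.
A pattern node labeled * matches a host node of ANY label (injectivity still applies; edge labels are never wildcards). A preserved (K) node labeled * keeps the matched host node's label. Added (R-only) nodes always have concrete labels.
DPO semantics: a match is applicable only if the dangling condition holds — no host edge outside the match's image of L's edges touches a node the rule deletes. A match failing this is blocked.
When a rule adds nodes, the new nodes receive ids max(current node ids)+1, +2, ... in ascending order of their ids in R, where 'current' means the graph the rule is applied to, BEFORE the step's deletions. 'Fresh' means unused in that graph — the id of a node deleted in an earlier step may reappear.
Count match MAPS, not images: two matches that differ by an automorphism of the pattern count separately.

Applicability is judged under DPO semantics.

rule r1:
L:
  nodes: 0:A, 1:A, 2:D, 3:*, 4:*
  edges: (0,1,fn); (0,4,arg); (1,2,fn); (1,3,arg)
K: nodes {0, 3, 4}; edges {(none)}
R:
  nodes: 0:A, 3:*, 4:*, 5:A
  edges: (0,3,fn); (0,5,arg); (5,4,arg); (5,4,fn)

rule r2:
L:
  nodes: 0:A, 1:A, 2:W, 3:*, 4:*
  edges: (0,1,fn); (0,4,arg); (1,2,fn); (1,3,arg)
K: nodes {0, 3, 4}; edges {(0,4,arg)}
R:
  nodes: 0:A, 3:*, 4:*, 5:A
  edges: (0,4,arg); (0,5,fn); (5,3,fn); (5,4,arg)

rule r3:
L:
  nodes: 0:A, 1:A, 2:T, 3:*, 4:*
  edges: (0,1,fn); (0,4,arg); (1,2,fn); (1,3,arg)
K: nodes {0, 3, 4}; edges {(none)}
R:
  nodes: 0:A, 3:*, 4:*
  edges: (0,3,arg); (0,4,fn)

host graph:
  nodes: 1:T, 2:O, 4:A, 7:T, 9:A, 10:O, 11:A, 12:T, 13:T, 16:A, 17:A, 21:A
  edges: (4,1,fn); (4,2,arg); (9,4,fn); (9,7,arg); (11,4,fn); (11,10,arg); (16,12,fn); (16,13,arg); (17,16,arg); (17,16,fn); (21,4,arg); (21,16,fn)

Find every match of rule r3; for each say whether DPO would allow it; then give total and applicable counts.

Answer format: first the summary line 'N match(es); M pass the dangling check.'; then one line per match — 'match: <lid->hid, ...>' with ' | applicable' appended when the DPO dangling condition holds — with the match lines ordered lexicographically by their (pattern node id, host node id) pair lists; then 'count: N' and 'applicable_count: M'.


3 match(es); 0 pass the dangling check.
match: 0->9, 1->4, 2->1, 3->2, 4->7
match: 0->11, 1->4, 2->1, 3->2, 4->10
match: 0->21, 1->16, 2->12, 3->13, 4->4
count: 3
applicable_count: 0


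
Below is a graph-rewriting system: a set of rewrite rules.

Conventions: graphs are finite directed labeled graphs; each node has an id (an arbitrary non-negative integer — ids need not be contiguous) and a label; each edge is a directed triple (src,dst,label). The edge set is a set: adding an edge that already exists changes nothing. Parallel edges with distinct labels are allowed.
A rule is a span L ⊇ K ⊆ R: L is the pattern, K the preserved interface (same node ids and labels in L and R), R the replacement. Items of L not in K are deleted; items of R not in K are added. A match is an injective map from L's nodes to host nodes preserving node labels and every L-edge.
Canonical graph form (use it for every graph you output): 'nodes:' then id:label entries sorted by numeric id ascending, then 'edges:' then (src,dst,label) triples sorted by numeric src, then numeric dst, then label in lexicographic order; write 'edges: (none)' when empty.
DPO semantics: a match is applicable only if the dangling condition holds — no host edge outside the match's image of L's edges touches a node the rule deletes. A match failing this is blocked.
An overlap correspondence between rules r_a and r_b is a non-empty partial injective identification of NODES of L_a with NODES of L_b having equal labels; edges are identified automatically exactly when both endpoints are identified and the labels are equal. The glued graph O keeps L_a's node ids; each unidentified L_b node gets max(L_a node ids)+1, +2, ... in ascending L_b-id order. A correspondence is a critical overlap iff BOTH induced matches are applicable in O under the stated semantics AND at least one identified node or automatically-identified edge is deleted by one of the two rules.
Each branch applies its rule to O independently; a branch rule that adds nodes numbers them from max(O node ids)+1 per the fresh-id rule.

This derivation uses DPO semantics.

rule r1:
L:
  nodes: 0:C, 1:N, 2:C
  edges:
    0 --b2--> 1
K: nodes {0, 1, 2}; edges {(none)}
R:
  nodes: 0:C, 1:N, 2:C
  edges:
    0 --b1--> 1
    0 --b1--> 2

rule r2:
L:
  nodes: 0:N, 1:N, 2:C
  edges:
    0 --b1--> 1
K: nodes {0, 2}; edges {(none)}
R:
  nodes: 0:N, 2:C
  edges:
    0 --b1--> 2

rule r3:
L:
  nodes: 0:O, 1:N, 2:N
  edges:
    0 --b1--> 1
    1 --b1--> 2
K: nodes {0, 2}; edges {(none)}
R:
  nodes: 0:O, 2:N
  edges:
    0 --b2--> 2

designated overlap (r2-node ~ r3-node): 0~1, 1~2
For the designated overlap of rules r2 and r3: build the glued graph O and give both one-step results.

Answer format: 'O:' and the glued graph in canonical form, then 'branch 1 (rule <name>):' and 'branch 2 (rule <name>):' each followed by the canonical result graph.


O:
nodes: 0:N, 1:N, 2:C, 3:O
edges: (0,1,b1); (3,0,b1)
branch 1 (rule r2):
nodes: 0:N, 2:C, 3:O
edges: (0,2,b1); (3,0,b1)
branch 2 (rule r3):
nodes: 1:N, 2:C, 3:O
edges: (3,1,b2)


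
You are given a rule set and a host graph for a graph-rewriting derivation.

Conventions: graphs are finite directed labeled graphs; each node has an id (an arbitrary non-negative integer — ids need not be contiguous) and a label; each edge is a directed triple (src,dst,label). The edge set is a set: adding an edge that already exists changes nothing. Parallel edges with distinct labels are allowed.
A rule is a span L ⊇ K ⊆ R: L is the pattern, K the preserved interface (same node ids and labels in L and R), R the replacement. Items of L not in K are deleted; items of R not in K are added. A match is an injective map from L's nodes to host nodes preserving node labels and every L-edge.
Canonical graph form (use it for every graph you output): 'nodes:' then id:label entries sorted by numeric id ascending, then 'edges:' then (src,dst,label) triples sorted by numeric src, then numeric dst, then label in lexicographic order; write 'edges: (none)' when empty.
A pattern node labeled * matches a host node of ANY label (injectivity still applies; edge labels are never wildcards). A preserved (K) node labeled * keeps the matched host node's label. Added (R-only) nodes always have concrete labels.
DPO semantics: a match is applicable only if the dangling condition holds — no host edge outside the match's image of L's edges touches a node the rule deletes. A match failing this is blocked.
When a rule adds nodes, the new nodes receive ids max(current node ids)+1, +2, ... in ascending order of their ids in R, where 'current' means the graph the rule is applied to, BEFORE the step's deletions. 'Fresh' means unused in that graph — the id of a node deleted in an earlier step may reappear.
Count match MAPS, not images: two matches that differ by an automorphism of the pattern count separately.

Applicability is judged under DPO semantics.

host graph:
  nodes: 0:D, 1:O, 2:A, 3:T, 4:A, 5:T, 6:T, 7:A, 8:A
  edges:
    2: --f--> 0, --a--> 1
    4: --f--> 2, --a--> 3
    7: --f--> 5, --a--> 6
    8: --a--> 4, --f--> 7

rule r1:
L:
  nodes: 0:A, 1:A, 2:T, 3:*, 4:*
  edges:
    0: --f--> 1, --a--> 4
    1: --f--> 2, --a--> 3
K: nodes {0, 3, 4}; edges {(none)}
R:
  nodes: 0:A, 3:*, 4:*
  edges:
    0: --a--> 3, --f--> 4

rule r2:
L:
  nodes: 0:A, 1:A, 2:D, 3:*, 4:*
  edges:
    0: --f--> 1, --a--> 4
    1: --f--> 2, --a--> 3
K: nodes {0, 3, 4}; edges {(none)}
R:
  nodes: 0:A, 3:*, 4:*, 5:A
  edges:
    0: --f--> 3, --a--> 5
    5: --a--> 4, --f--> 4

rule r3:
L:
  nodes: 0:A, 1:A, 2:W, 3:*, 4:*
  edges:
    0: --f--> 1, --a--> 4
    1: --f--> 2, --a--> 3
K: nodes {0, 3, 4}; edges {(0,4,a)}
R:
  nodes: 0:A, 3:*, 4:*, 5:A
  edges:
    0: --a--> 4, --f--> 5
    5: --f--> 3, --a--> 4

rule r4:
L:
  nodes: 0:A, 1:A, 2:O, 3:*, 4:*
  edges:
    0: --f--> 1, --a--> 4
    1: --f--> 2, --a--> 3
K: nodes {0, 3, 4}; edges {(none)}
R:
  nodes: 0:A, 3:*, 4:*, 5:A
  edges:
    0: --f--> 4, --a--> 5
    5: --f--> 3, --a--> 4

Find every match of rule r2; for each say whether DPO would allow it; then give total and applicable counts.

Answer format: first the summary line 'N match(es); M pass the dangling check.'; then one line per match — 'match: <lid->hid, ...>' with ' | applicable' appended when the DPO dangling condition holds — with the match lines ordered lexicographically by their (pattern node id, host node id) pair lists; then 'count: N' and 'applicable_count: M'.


1 match(es); 1 pass the dangling check.
match: 0->4, 1->2, 2->0, 3->1, 4->3 | applicable
count: 1
applicable_count: 1


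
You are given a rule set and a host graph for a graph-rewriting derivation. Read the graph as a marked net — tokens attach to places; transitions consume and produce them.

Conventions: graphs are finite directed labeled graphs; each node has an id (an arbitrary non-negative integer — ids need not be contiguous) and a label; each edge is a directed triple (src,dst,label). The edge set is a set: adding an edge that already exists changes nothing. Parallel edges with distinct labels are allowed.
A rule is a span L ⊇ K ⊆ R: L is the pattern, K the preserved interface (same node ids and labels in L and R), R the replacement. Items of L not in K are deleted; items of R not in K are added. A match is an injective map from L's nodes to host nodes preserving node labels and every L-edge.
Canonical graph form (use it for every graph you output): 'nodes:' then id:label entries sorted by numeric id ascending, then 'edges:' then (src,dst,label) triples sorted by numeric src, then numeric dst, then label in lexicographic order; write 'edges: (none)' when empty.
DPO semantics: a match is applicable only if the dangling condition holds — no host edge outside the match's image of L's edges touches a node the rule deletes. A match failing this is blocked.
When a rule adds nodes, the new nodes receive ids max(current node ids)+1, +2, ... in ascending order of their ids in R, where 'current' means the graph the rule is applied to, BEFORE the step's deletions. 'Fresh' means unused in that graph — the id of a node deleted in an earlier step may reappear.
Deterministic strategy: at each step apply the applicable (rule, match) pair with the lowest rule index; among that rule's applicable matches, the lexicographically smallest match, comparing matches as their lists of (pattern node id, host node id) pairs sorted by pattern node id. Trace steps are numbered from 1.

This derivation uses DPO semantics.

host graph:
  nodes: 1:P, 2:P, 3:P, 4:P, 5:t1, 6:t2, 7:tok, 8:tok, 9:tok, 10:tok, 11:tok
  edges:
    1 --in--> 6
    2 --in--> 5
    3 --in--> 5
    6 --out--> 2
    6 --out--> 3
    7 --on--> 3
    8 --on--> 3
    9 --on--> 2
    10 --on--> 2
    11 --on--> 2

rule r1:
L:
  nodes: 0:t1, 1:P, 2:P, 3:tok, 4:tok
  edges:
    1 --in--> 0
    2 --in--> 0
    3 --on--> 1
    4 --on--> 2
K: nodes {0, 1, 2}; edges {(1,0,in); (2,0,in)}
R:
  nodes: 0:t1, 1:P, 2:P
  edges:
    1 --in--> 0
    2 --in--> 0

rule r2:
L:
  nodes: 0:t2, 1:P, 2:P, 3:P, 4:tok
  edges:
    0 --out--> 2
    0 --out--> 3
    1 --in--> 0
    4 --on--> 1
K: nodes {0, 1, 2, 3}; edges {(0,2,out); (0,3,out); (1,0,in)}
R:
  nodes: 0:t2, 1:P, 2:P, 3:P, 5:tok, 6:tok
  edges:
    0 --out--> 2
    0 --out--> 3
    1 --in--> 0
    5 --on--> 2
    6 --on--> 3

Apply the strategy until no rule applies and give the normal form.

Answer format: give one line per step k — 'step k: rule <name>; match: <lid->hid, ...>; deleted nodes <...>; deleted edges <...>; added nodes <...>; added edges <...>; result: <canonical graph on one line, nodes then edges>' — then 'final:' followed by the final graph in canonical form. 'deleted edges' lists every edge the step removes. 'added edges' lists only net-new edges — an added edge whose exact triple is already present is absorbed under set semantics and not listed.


step 1: rule r1; match: 0->5, 1->2, 2->3, 3->9, 4->7; deleted nodes 7, 9; deleted edges (7,3,on); (9,2,on); added nodes (none); added edges (none); result: nodes: 1:P, 2:P, 3:P, 4:P, 5:t1, 6:t2, 8:tok, 10:tok, 11:tok edges: (1,6,in); (2,5,in); (3,5,in); (6,2,out); (6,3,out); (8,3,on); (10,2,on); (11,2,on)
step 2: rule r1; match: 0->5, 1->2, 2->3, 3->10, 4->8; deleted nodes 8, 10; deleted edges (8,3,on); (10,2,on); added nodes (none); added edges (none); result: nodes: 1:P, 2:P, 3:P, 4:P, 5:t1, 6:t2, 11:tok edges: (1,6,in); (2,5,in); (3,5,in); (6,2,out); (6,3,out); (11,2,on)
final:
nodes: 1:P, 2:P, 3:P, 4:P, 5:t1, 6:t2, 11:tok
edges: (1,6,in); (2,5,in); (3,5,in); (6,2,out); (6,3,out); (11,2,on)


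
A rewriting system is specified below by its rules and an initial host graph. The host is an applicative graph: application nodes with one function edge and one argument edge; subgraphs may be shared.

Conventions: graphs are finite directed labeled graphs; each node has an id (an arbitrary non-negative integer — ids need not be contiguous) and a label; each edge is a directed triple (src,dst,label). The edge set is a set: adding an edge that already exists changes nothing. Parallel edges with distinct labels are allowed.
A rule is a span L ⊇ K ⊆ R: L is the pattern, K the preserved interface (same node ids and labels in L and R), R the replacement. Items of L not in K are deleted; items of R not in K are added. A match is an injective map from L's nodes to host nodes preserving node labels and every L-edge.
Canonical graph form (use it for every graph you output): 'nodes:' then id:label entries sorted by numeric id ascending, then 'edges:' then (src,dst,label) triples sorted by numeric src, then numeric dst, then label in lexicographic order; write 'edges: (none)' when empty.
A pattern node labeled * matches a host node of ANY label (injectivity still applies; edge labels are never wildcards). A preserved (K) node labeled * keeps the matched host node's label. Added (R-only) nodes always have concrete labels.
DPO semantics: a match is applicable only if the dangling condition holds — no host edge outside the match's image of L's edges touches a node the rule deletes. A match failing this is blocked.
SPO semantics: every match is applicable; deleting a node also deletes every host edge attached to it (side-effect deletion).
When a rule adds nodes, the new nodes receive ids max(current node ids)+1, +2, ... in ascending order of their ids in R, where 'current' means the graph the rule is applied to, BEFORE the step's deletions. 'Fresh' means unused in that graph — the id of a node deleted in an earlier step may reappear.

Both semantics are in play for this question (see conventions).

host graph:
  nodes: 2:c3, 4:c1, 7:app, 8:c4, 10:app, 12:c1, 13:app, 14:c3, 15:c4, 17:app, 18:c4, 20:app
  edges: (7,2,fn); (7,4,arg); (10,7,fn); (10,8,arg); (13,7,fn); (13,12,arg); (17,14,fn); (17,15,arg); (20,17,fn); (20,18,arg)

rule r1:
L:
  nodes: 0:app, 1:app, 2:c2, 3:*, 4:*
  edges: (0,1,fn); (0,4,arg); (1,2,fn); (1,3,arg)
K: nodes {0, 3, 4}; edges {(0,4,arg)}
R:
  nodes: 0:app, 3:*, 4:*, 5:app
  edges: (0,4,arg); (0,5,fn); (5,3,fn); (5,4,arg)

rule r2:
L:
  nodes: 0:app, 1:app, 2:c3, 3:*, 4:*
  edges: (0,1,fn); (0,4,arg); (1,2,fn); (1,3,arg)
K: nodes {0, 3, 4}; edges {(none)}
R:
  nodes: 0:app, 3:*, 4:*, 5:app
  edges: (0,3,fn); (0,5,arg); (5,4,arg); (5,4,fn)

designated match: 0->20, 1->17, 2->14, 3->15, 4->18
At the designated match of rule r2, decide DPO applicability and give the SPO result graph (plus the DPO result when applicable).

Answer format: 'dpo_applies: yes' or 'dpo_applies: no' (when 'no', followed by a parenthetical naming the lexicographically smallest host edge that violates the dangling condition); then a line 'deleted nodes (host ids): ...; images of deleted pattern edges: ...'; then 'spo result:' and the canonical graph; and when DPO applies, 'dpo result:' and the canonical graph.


dpo_applies: yes
deleted nodes (host ids): 14, 17; images of deleted pattern edges: (17,14,fn); (17,15,arg); (20,17,fn); (20,18,arg)
spo result:
nodes: 2:c3, 4:c1, 7:app, 8:c4, 10:app, 12:c1, 13:app, 15:c4, 18:c4, 20:app, 21:app
edges: (7,2,fn); (7,4,arg); (10,7,fn); (10,8,arg); (13,7,fn); (13,12,arg); (20,15,fn); (20,21,arg); (21,18,arg); (21,18,fn)
dpo result:
nodes: 2:c3, 4:c1, 7:app, 8:c4, 10:app, 12:c1, 13:app, 15:c4, 18:c4, 20:app, 21:app
edges: (7,2,fn); (7,4,arg); (10,7,fn); (10,8,arg); (13,7,fn); (13,12,arg); (20,15,fn); (20,21,arg); (21,18,arg); (21,18,fn)


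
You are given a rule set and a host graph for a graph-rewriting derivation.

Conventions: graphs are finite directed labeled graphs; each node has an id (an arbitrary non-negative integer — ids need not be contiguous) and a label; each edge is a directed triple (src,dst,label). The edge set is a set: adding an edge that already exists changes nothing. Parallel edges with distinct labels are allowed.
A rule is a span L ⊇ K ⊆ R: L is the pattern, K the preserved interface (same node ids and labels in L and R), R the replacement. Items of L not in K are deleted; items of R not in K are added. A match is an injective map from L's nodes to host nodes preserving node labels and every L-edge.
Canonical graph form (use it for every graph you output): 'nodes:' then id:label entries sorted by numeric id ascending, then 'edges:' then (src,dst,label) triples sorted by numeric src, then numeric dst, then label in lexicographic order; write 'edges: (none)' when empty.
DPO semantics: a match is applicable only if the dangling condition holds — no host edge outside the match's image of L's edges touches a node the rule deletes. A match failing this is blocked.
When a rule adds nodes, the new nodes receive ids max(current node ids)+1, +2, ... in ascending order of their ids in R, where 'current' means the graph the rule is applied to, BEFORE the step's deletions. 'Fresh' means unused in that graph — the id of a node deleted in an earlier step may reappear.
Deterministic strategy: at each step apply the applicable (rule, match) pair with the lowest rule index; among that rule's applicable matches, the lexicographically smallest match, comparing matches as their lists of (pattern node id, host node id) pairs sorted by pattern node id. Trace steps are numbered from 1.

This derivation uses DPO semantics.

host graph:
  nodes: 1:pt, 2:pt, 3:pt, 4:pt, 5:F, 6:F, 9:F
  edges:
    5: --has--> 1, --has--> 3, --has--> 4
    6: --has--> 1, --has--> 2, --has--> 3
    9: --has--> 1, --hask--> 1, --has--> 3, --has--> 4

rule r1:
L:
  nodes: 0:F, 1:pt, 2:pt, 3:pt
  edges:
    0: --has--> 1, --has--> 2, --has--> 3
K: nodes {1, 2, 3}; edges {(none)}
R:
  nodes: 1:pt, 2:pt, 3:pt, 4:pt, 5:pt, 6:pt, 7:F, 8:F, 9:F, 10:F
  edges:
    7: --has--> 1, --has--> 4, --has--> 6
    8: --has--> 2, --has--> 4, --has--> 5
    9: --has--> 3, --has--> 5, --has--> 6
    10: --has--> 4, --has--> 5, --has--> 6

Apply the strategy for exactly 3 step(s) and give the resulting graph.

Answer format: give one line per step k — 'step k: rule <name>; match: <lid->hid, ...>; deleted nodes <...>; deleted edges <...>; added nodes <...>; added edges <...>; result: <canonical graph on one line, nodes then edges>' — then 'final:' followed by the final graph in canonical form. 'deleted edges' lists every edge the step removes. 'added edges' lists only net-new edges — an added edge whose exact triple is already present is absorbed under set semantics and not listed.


step 1: rule r1; match: 0->5, 1->1, 2->3, 3->4; deleted nodes 5; deleted edges (5,1,has); (5,3,has); (5,4,has); added nodes 10, 11, 12, 13, 14, 15, 16; added edges (13,1,has); (13,10,has); (13,12,has); (14,3,has); (14,10,has); (14,11,has); (15,4,has); (15,11,has); (15,12,has); (16,10,has); (16,11,has); (16,12,has); result: nodes: 1:pt, 2:pt, 3:pt, 4:pt, 6:F, 9:F, 10:pt, 11:pt, 12:pt, 13:F, 14:F, 15:F, 16:F edges: (6,1,has); (6,2,has); (6,3,has); (9,1,has); (9,1,hask); (9,3,has); (9,4,has); (13,1,has); (13,10,has); (13,12,has); (14,3,has); (14,10,has); (14,11,has); (15,4,has); (15,11,has); (15,12,has); (16,10,has); (16,11,has); (16,12,has)
step 2: rule r1; match: 0->6, 1->1, 2->2, 3->3; deleted nodes 6; deleted edges (6,1,has); (6,2,has); (6,3,has); added nodes 17, 18, 19, 20, 21, 22, 23; added edges (20,1,has); (20,17,has); (20,19,has); (21,2,has); (21,17,has); (21,18,has); (22,3,has); (22,18,has); (22,19,has); (23,17,has); (23,18,has); (23,19,has); result: nodes: 1:pt, 2:pt, 3:pt, 4:pt, 9:F, 10:pt, 11:pt, 12:pt, 13:F, 14:F, 15:F, 16:F, 17:pt, 18:pt, 19:pt, 20:F, 21:F, 22:F, 23:F edges: (9,1,has); (9,1,hask); (9,3,has); (9,4,has); (13,1,has); (13,10,has); (13,12,has); (14,3,has); (14,10,has); (14,11,has); (15,4,has); (15,11,has); (15,12,has); (16,10,has); (16,11,has); (16,12,has); (20,1,has); (20,17,has); (20,19,has); (21,2,has); (21,17,has); (21,18,has); (22,3,has); (22,18,has); (22,19,has); (23,17,has); (23,18,has); (23,19,has)
step 3: rule r1; match: 0->13, 1->1, 2->10, 3->12; deleted nodes 13; deleted edges (13,1,has); (13,10,has); (13,12,has); added nodes 24, 25, 26, 27, 28, 29, 30; added edges (27,1,has); (27,24,has); (27,26,has); (28,10,has); (28,24,has); (28,25,has); (29,12,has); (29,25,has); (29,26,has); (30,24,has); (30,25,has); (30,26,has); result: nodes: 1:pt, 2:pt, 3:pt, 4:pt, 9:F, 10:pt, 11:pt, 12:pt, 14:F, 15:F, 16:F, 17:pt, 18:pt, 19:pt, 20:F, 21:F, 22:F, 23:F, 24:pt, 25:pt, 26:pt, 27:F, 28:F, 29:F, 30:F edges: (9,1,has); (9,1,hask); (9,3,has); (9,4,has); (14,3,has); (14,10,has); (14,11,has); (15,4,has); (15,11,has); (15,12,has); (16,10,has); (16,11,has); (16,12,has); (20,1,has); (20,17,has); (20,19,has); (21,2,has); (21,17,has); (21,18,has); (22,3,has); (22,18,has); (22,19,has); (23,17,has); (23,18,has); (23,19,has); (27,1,has); (27,24,has); (27,26,has); (28,10,has); (28,24,has); (28,25,has); (29,12,has); (29,25,has); (29,26,has); (30,24,has); (30,25,has); (30,26,has)
final:
nodes: 1:pt, 2:pt, 3:pt, 4:pt, 9:F, 10:pt, 11:pt, 12:pt, 14:F, 15:F, 16:F, 17:pt, 18:pt, 19:pt, 20:F, 21:F, 22:F, 23:F, 24:pt, 25:pt, 26:pt, 27:F, 28:F, 29:F, 30:F
edges: (9,1,has); (9,1,hask); (9,3,has); (9,4,has); (14,3,has); (14,10,has); (14,11,has); (15,4,has); (15,11,has); (15,12,has); (16,10,has); (16,11,has); (16,12,has); (20,1,has); (20,17,has); (20,19,has); (21,2,has); (21,17,has); (21,18,has); (22,3,has); (22,18,has); (22,19,has); (23,17,has); (23,18,has); (23,19,has); (27,1,has); (27,24,has); (27,26,has); (28,10,has); (28,24,has); (28,25,has); (29,12,has); (29,25,has); (29,26,has); (30,24,has); (30,25,has); (30,26,has)


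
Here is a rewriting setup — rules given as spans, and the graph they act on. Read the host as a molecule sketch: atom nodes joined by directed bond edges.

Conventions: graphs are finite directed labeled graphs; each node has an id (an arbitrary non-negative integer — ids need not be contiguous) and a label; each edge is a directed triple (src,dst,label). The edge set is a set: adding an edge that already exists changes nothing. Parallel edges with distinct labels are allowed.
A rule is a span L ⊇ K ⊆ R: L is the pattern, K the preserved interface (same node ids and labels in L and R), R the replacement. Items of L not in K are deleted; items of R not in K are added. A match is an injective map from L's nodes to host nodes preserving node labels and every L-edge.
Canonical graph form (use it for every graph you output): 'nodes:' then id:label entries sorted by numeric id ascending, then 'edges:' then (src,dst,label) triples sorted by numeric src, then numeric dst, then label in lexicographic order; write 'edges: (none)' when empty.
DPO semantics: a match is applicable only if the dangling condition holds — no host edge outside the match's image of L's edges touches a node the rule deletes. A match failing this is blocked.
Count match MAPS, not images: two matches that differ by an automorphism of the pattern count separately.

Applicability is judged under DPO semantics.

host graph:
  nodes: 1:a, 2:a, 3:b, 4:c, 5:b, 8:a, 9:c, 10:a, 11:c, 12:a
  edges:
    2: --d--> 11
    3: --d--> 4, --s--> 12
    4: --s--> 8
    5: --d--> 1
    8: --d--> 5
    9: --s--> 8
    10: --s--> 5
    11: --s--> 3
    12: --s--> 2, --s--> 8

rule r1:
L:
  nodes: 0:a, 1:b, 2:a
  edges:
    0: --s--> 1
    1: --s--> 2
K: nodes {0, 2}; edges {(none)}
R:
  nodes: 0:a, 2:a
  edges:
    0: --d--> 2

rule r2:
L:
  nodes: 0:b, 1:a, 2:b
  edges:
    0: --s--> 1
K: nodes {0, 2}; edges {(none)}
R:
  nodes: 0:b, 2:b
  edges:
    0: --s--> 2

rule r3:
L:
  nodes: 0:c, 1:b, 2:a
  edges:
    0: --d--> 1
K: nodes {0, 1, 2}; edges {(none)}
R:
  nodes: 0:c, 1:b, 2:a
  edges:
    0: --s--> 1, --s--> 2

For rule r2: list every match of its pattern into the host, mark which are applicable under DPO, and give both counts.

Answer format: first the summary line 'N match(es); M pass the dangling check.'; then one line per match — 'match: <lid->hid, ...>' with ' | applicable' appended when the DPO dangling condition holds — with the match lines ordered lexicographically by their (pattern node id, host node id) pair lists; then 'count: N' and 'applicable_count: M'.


1 match(es); 0 pass the dangling check.
match: 0->3, 1->12, 2->5
count: 1
applicable_count: 0
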